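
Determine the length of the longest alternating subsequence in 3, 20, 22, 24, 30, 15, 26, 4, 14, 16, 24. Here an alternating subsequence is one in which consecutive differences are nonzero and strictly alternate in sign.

Track the best alternating length ending on an up-step vs a down-step at each position: up/down = 1/1, 2/1, 2/1, 2/1, 2/1, 2/3, 4/3, 2/5, 6/5, 6/5, 6/5.
The maximum over both is 6; one such subsequence is 3, 20, 15, 26, 4, 14.

6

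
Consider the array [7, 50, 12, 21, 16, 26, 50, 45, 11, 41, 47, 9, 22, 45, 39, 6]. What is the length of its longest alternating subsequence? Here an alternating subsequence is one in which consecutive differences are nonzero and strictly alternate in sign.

11

Track the best alternating length ending on an up-step vs a down-step at each position: up/down = 1/1, 2/1, 2/3, 4/3, 4/5, 6/3, 6/1, 6/7, 2/7, 8/7, 8/7, 2/9, 10/9, 10/9, 10/11, 1/11.
The maximum over both is 11; one such subsequence is 7, 50, 12, 21, 16, 26, 11, 41, 9, 45, 39.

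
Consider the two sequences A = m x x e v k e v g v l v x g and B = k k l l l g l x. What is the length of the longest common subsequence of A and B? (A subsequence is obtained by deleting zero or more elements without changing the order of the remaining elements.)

4

Backtracking the LCS table gives one alignment: k (A6,B2) → g (A9,B6) → l (A11,B7) → x (A13,B8).
So the longest common subsequence has length 4.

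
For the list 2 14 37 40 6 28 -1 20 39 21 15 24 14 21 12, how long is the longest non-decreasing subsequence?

One longest non-decreasing subsequence is 2, 14, 20, 21, 24 (positions 1,2,8,10,12), of length 5; no longer one exists.

5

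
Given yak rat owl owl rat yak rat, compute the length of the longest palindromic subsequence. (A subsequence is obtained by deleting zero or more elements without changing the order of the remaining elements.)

6

Using dp[i][j] = 2 + dp[i+1][j−1] if the ends match, else max(dp[i+1][j], dp[i][j−1]):
dp[1][7] = 6. A witness is yak rat owl owl rat yak at positions 1,2,3,4,5,6.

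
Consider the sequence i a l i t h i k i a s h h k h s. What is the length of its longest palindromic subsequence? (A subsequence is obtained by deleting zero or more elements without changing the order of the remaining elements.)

One longest palindromic subsequence is hkhhkh (positions 6,8,12,13,14,15); it reads the same forward and backward, and the interval DP gives dp[1][16] = 6.

6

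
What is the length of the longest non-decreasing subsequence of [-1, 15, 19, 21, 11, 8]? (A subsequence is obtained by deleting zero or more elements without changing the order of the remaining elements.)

One longest non-decreasing subsequence is -1, 15, 19, 21 (positions 1,2,3,4), of length 4; no longer one exists.

4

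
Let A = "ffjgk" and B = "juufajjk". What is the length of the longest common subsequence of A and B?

3

A longest common subsequence is fjk (length 3); the LCS DP confirms no longer common subsequence exists.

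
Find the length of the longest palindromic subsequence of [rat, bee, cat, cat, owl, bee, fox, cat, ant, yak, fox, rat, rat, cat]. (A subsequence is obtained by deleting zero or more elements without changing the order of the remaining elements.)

One longest palindromic subsequence is rat bee cat cat bee rat (positions 1,2,3,4,6,13); it reads the same forward and backward, and the interval DP gives dp[1][14] = 6.

6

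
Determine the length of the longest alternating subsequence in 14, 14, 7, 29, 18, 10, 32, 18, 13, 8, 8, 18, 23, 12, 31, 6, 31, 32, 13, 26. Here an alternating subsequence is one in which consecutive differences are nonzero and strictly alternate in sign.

13

A longest alternating subsequence is 14, 7, 29, 18, 32, 13, 18, 12, 31, 6, 31, 13, 26 (positions 1,3,4,5,7,9,12,14,15,16,17,19,20); its 12 consecutive differences strictly alternate in sign, and length 13 is optimal.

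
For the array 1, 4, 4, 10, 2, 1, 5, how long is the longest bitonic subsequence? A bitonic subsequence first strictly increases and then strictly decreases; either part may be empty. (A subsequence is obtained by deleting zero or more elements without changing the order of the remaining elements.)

Let inc[i] be the LIS ending at i and dec[i] the longest strictly decreasing subsequence starting at i. inc = [1, 2, 2, 3, 2, 1, 3], dec = [1, 3, 3, 3, 2, 1, 1].
max_i inc[i]+dec[i]−1 = 5, with one witness 1, 4, 10, 2, 1.

5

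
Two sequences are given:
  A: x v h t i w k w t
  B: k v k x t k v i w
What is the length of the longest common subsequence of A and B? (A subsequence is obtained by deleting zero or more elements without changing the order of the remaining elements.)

Backtracking the LCS table gives one alignment: x (A1,B4) → v (A2,B7) → i (A5,B8) → w (A8,B9).
So the longest common subsequence has length 4.

4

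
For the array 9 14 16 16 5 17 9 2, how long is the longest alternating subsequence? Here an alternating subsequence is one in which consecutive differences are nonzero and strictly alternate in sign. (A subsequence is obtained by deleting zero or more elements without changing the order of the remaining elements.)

5

Track the best alternating length ending on an up-step vs a down-step at each position: up/down = 1/1, 2/1, 2/1, 2/1, 1/3, 4/1, 4/5, 1/5.
The maximum over both is 5; one such subsequence is 9, 14, 5, 17, 9.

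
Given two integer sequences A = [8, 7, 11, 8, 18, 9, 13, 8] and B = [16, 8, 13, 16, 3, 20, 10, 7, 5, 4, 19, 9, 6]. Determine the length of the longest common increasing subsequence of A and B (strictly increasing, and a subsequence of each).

2

For each value that appears in both, track the longest common increasing run ending there.
The best achievable length is 2; one witness is 8, 13 (A-positions 1,7, B-positions 2,3).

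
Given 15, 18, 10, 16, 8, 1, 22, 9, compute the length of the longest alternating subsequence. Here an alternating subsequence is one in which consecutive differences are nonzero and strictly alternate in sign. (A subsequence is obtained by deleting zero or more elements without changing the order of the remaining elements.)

A longest alternating subsequence is 15, 18, 10, 16, 8, 22, 9 (positions 1,2,3,4,5,7,8); its 6 consecutive differences strictly alternate in sign, and length 7 is optimal.

7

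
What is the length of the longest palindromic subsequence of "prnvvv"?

3

One longest palindromic subsequence is vvv (positions 4,5,6); it reads the same forward and backward, and the interval DP gives dp[1][6] = 3.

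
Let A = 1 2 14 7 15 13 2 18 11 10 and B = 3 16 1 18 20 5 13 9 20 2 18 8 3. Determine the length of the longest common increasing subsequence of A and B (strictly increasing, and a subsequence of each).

3

For each value that appears in both, track the longest common increasing run ending there.
The best achievable length is 3; one witness is 1, 13, 18 (A-positions 1,6,8, B-positions 3,7,11).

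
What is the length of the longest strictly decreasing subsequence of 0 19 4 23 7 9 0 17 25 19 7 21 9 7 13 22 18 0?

Scanning left to right, the best length ending at each element is: 0→1, 19→1, 4→2, 23→1, 7→2, 9→2, 0→3, 17→2, 25→1, 19→2, 7→3, 21→2, 9→3, 7→4, 13→3, 22→2, 18→3, 0→5.
So the longest decreasing subsequence has length 5, e.g. 19, 17, 9, 7, 0.

5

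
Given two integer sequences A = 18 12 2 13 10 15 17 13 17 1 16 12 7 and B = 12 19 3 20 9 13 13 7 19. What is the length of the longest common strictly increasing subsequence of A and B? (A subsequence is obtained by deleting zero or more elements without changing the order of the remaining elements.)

2

For each value that appears in both, track the longest common increasing run ending there.
The best achievable length is 2; one witness is 12, 13 (A-positions 2,4, B-positions 1,6).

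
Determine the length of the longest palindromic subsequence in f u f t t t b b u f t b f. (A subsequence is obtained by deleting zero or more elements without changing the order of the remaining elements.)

One longest palindromic subsequence is fftttff (positions 1,3,4,5,6,10,13); it reads the same forward and backward, and the interval DP gives dp[1][13] = 7.

7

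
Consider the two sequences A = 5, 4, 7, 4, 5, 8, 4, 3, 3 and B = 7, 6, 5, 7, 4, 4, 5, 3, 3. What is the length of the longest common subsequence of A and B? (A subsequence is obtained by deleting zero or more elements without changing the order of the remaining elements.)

A longest common subsequence is 5, 4, 4, 5, 3, 3 (length 6); the LCS DP confirms no longer common subsequence exists.

6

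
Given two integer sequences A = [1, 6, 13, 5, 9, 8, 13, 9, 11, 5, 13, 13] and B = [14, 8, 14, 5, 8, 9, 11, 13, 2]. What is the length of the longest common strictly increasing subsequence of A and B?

5

For each value that appears in both, track the longest common increasing run ending there.
The best achievable length is 5; one witness is 5, 8, 9, 11, 13 (A-positions 4,6,8,9,11, B-positions 4,5,6,7,8).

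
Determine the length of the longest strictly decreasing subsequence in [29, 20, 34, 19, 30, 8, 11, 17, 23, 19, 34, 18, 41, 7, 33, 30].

Let dp[i] be the longest decreasing subsequence ending at position i. Then dp = [1, 2, 1, 3, 2, 4, 4, 4, 3, 4, 1, 5, 1, 6, 2, 3].
The maximum is 6; one witness is 34, 30, 23, 19, 18, 7 at positions 3,5,9,10,12,14.

6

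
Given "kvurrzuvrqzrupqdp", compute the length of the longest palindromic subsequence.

7

One longest palindromic subsequence is urzqzru (positions 3,4,6,10,11,12,13); it reads the same forward and backward, and the interval DP gives dp[1][17] = 7.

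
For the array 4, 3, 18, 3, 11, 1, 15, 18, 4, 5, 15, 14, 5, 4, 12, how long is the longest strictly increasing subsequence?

Let dp[i] be the longest increasing subsequence ending at position i. Then dp = [1, 1, 2, 1, 2, 1, 3, 4, 2, 3, 4, 4, 3, 2, 4].
The maximum is 4; one witness is 4, 11, 15, 18 at positions 1,5,7,8.

4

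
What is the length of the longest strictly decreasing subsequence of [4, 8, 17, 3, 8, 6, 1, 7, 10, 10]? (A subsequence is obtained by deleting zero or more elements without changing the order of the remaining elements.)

4

Let dp[i] be the longest decreasing subsequence ending at position i. Then dp = [1, 1, 1, 2, 2, 3, 4, 3, 2, 2].
The maximum is 4; one witness is 17, 8, 6, 1 at positions 3,5,6,7.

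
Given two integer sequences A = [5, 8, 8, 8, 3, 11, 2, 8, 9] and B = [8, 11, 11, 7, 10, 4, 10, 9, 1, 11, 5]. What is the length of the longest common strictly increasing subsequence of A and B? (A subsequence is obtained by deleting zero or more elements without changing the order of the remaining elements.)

A longest common strictly increasing subsequence is 8, 11 (length 2); it appears in order in both A and B, and no longer such subsequence exists.

2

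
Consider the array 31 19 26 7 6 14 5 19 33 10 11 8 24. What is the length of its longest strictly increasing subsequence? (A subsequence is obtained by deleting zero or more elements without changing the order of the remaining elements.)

4

One longest increasing subsequence is 7, 14, 19, 33 (positions 4,6,8,9), of length 4; no longer one exists.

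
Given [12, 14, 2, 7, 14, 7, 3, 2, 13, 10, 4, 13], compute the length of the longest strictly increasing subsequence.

4

Let dp[i] be the longest increasing subsequence ending at position i. Then dp = [1, 2, 1, 2, 3, 2, 2, 1, 3, 3, 3, 4].
The maximum is 4; one witness is 2, 7, 10, 13 at positions 3,4,10,12.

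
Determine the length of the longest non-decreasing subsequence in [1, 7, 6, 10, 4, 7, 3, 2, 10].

4

Scanning left to right, the best length ending at each element is: 1→1, 7→2, 6→2, 10→3, 4→2, 7→3, 3→2, 2→2, 10→4.
So the longest non-decreasing subsequence has length 4, e.g. 1, 7, 10, 10.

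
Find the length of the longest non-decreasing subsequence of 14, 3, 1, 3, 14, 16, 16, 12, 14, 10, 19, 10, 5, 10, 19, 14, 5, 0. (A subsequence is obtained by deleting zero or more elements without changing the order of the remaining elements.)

Scanning left to right, the best length ending at each element is: 14→1, 3→1, 1→1, 3→2, 14→3, 16→4, 16→5, 12→3, 14→4, 10→3, 19→6, 10→4, 5→3, 10→5, 19→7, 14→6, 5→4, 0→1.
So the longest non-decreasing subsequence has length 7, e.g. 3, 3, 14, 16, 16, 19, 19.

7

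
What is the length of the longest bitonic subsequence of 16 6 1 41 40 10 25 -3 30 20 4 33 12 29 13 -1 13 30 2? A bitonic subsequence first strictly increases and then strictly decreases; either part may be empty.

One longest bitonic subsequence is 6, 10, 25, 30, 33, 29, 13, 2 (positions 2,6,7,9,12,14,17,19): it rises to 33 then falls. Length 8 is optimal.

8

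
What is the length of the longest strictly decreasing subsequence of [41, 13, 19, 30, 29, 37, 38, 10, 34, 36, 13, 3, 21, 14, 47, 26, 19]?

5

Let dp[i] be the longest decreasing subsequence ending at position i. Then dp = [1, 2, 2, 2, 3, 2, 2, 4, 3, 3, 4, 5, 4, 5, 1, 4, 5].
The maximum is 5; one witness is 41, 30, 29, 10, 3 at positions 1,4,5,8,12.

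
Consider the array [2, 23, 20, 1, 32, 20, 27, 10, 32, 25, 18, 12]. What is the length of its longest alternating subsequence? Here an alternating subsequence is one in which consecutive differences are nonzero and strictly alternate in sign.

9

A longest alternating subsequence is 2, 23, 20, 32, 20, 27, 10, 32, 25 (positions 1,2,3,5,6,7,8,9,10); its 8 consecutive differences strictly alternate in sign, and length 9 is optimal.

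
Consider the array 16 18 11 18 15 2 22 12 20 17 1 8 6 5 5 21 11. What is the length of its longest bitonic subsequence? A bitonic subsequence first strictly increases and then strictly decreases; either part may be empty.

8

One longest bitonic subsequence is 16, 18, 22, 20, 17, 8, 6, 5 (positions 1,2,7,9,10,12,13,15): it rises to 22 then falls. Length 8 is optimal.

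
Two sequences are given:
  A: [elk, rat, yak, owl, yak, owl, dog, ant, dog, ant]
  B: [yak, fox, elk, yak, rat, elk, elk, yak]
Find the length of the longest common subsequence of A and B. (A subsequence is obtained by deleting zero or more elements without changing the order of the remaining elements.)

Backtracking the LCS table gives one alignment: elk (A1,B3) → rat (A2,B5) → yak (A5,B8).
So the longest common subsequence has length 3.

3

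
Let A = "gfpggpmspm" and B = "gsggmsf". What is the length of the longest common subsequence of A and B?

5

A longest common subsequence is gggms (length 5); the LCS DP confirms no longer common subsequence exists.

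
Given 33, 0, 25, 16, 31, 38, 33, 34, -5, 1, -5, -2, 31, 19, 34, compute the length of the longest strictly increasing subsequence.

One longest increasing subsequence is 0, 25, 31, 33, 34 (positions 2,3,5,7,8), of length 5; no longer one exists.

5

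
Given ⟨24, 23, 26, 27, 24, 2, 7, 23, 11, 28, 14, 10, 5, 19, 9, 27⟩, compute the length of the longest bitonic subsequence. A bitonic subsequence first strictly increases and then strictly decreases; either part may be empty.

One longest bitonic subsequence is 24, 26, 27, 24, 23, 14, 10, 9 (positions 1,3,4,5,8,11,12,15): it rises to 27 then falls. Length 8 is optimal.

8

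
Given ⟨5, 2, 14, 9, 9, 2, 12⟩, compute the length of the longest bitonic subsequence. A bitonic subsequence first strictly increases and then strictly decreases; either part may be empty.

4

Let inc[i] be the LIS ending at i and dec[i] the longest strictly decreasing subsequence starting at i. inc = [1, 1, 2, 2, 2, 1, 3], dec = [2, 1, 3, 2, 2, 1, 1].
max_i inc[i]+dec[i]−1 = 4, with one witness 5, 14, 9, 2.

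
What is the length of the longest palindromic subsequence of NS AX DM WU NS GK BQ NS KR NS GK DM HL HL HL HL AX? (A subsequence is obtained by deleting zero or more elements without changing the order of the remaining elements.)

Using dp[i][j] = 2 + dp[i+1][j−1] if the ends match, else max(dp[i+1][j], dp[i][j−1]):
dp[1][17] = 9. A witness is AX DM GK NS KR NS GK DM AX at positions 2,3,6,8,9,10,11,12,17.

9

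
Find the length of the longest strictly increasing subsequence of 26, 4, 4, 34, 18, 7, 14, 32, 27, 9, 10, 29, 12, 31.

One longest increasing subsequence is 4, 7, 14, 27, 29, 31 (positions 2,6,7,9,12,14), of length 6; no longer one exists.

6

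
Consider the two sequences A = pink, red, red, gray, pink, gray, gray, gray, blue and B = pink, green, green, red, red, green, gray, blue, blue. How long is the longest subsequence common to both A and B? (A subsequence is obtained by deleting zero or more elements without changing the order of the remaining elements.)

5

Backtracking the LCS table gives one alignment: pink (A1,B1) → red (A2,B4) → red (A3,B5) → gray (A4,B7) → blue (A9,B9).
So the longest common subsequence has length 5.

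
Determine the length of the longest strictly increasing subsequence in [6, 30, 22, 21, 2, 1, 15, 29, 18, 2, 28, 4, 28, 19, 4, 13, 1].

Let dp[i] be the longest increasing subsequence ending at position i. Then dp = [1, 2, 2, 2, 1, 1, 2, 3, 3, 2, 4, 3, 4, 4, 3, 4, 1].
The maximum is 4; one witness is 6, 15, 18, 28 at positions 1,7,9,11.

4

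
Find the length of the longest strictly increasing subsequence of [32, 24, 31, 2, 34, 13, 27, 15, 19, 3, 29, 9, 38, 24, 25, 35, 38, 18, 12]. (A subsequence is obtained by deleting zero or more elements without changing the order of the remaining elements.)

8

Let dp[i] be the longest increasing subsequence ending at position i. Then dp = [1, 1, 2, 1, 3, 2, 3, 3, 4, 2, 5, 3, 6, 5, 6, 7, 8, 4, 4].
The maximum is 8; one witness is 2, 13, 15, 19, 24, 25, 35, 38 at positions 4,6,8,9,14,15,16,17.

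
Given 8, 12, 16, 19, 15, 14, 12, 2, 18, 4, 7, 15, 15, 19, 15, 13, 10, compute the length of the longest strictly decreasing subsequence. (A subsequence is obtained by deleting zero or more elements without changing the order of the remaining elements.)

5

Let dp[i] be the longest decreasing subsequence ending at position i. Then dp = [1, 1, 1, 1, 2, 3, 4, 5, 2, 5, 5, 3, 3, 1, 3, 4, 5].
The maximum is 5; one witness is 16, 15, 14, 12, 2 at positions 3,5,6,7,8.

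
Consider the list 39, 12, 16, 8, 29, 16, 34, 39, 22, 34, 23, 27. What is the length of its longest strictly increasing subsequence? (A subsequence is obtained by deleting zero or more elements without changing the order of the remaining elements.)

5

Scanning left to right, the best length ending at each element is: 39→1, 12→1, 16→2, 8→1, 29→3, 16→2, 34→4, 39→5, 22→3, 34→4, 23→4, 27→5.
So the longest increasing subsequence has length 5, e.g. 12, 16, 29, 34, 39.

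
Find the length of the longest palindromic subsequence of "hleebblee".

6

One longest palindromic subsequence is eebbee (positions 3,4,5,6,8,9); it reads the same forward and backward, and the interval DP gives dp[1][9] = 6.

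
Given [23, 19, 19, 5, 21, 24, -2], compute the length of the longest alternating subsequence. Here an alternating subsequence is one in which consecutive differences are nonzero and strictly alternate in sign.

4

Track the best alternating length ending on an up-step vs a down-step at each position: up/down = 1/1, 1/2, 1/2, 1/2, 3/2, 3/1, 1/4.
The maximum over both is 4; one such subsequence is 23, 19, 21, -2.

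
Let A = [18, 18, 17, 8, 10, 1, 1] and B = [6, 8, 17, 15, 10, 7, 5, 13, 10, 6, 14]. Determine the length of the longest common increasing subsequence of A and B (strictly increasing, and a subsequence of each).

For each value that appears in both, track the longest common increasing run ending there.
The best achievable length is 2; one witness is 8, 10 (A-positions 4,5, B-positions 2,5).

2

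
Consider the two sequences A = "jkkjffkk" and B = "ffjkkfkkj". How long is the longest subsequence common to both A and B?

6

A longest common subsequence is jkkfkk (length 6); the LCS DP confirms no longer common subsequence exists.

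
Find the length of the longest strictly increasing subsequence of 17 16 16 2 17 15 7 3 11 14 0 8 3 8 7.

4

Let dp[i] be the longest increasing subsequence ending at position i. Then dp = [1, 1, 1, 1, 2, 2, 2, 2, 3, 4, 1, 3, 2, 3, 3].
The maximum is 4; one witness is 2, 7, 11, 14 at positions 4,7,9,10.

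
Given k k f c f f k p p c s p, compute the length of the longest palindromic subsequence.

5

Using dp[i][j] = 2 + dp[i+1][j−1] if the ends match, else max(dp[i+1][j], dp[i][j−1]):
dp[1][12] = 5. A witness is kfffk at positions 2,3,5,6,7.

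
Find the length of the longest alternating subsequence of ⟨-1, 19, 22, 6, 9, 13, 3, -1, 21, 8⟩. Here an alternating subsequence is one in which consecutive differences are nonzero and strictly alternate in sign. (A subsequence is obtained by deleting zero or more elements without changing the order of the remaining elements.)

7

Track the best alternating length ending on an up-step vs a down-step at each position: up/down = 1/1, 2/1, 2/1, 2/3, 4/3, 4/3, 2/5, 1/5, 6/3, 6/7.
The maximum over both is 7; one such subsequence is -1, 19, 6, 9, 3, 21, 8.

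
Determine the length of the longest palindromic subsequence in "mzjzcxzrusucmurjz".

One longest palindromic subsequence is zjrumurjz (positions 2,3,8,9,13,14,15,16,17); it reads the same forward and backward, and the interval DP gives dp[1][17] = 9.

9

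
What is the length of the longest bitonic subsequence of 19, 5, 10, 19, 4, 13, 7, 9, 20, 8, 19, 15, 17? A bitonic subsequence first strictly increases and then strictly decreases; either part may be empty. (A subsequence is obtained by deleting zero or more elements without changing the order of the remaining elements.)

6

One longest bitonic subsequence is 5, 10, 19, 13, 9, 8 (positions 2,3,4,6,8,10): it rises to 19 then falls. Length 6 is optimal.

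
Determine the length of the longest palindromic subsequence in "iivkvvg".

Using dp[i][j] = 2 + dp[i+1][j−1] if the ends match, else max(dp[i+1][j], dp[i][j−1]):
dp[1][7] = 3. A witness is vvv at positions 3,5,6.

3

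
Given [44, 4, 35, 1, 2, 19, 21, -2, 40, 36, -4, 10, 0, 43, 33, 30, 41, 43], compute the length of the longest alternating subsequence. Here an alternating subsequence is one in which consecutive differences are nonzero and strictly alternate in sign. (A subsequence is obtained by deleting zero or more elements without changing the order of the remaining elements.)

A longest alternating subsequence is 44, 4, 35, 1, 2, -2, 40, -4, 10, 0, 43, 33, 41 (positions 1,2,3,4,5,8,9,11,12,13,14,15,17); its 12 consecutive differences strictly alternate in sign, and length 13 is optimal.

13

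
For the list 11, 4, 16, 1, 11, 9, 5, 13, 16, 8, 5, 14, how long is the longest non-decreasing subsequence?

4

Let dp[i] be the longest non-decreasing subsequence ending at position i. Then dp = [1, 1, 2, 1, 2, 2, 2, 3, 4, 3, 3, 4].
The maximum is 4; one witness is 11, 11, 13, 16 at positions 1,5,8,9.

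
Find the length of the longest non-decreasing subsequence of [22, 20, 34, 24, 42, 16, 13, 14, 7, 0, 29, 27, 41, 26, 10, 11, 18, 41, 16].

5

Let dp[i] be the longest non-decreasing subsequence ending at position i. Then dp = [1, 1, 2, 2, 3, 1, 1, 2, 1, 1, 3, 3, 4, 3, 2, 3, 4, 5, 4].
The maximum is 5; one witness is 22, 24, 29, 41, 41 at positions 1,4,11,13,18.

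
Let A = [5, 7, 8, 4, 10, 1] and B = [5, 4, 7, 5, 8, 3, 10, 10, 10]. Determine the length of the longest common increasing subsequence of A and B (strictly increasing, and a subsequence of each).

4

For each value that appears in both, track the longest common increasing run ending there.
The best achievable length is 4; one witness is 5, 7, 8, 10 (A-positions 1,2,3,5, B-positions 1,3,5,7).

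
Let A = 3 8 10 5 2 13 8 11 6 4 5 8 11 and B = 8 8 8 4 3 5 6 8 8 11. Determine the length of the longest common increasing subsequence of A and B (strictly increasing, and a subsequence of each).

5

A longest common strictly increasing subsequence is 3, 5, 6, 8, 11 (length 5); it appears in order in both A and B, and no longer such subsequence exists.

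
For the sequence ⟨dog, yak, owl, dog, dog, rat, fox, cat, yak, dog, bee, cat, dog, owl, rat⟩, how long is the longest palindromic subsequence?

7

Using dp[i][j] = 2 + dp[i+1][j−1] if the ends match, else max(dp[i+1][j], dp[i][j−1]):
dp[1][15] = 7. A witness is owl dog cat bee cat dog owl at positions 3,4,8,11,12,13,14.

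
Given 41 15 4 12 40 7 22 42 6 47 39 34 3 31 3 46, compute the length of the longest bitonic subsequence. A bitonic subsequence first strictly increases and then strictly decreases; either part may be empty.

9

Let inc[i] be the LIS ending at i and dec[i] the longest strictly decreasing subsequence starting at i. inc = [1, 1, 1, 2, 3, 2, 3, 4, 2, 5, 4, 4, 1, 4, 1, 5], dec = [6, 5, 2, 4, 5, 3, 3, 5, 2, 5, 4, 3, 1, 2, 1, 1].
max_i inc[i]+dec[i]−1 = 9, with one witness 4, 12, 40, 42, 47, 39, 34, 31, 3.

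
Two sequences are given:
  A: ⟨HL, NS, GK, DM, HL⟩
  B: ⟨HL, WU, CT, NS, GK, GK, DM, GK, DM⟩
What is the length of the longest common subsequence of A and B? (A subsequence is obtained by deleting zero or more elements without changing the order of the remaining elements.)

4

A longest common subsequence is HL, NS, GK, DM (length 4); the LCS DP confirms no longer common subsequence exists.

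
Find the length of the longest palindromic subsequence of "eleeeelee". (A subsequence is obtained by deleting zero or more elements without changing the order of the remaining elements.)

8

One longest palindromic subsequence is eleeeele (positions 1,2,3,4,5,6,7,9); it reads the same forward and backward, and the interval DP gives dp[1][9] = 8.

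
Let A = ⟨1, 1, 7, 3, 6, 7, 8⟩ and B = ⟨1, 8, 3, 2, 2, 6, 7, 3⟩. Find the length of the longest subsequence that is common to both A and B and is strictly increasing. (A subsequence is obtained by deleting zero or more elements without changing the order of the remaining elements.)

A longest common strictly increasing subsequence is 1, 3, 6, 7 (length 4); it appears in order in both A and B, and no longer such subsequence exists.

4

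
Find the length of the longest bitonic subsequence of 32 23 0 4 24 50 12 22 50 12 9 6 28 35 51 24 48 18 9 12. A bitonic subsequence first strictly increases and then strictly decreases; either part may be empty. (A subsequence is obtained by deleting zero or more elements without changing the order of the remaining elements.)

Let inc[i] be the LIS ending at i and dec[i] the longest strictly decreasing subsequence starting at i. inc = [1, 1, 1, 2, 3, 4, 3, 4, 5, 3, 3, 3, 5, 6, 7, 5, 7, 4, 4, 5], dec = [6, 5, 1, 1, 5, 5, 3, 4, 5, 3, 2, 1, 4, 4, 4, 3, 3, 2, 1, 1].
max_i inc[i]+dec[i]−1 = 10, with one witness 0, 4, 12, 22, 28, 35, 51, 48, 18, 12.

10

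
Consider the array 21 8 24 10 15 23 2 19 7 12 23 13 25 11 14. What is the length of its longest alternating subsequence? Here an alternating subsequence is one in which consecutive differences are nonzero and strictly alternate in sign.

Track the best alternating length ending on an up-step vs a down-step at each position: up/down = 1/1, 1/2, 3/1, 3/4, 5/4, 5/4, 1/6, 7/6, 7/8, 9/8, 9/4, 9/10, 11/1, 9/12, 13/12.
The maximum over both is 13; one such subsequence is 21, 8, 24, 10, 15, 2, 19, 7, 23, 13, 25, 11, 14.

13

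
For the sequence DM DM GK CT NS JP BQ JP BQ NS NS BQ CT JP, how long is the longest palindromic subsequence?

Using dp[i][j] = 2 + dp[i+1][j−1] if the ends match, else max(dp[i+1][j], dp[i][j−1]):
dp[1][14] = 7. A witness is CT NS BQ JP BQ NS CT at positions 4,5,7,8,9,11,13.

7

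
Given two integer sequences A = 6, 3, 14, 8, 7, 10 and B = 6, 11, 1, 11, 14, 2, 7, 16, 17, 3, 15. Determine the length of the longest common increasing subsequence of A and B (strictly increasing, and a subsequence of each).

2

A longest common strictly increasing subsequence is 6, 14 (length 2); it appears in order in both A and B, and no longer such subsequence exists.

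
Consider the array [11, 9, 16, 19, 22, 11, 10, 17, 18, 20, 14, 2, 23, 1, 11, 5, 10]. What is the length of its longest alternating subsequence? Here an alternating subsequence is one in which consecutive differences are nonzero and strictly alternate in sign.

11

A longest alternating subsequence is 11, 9, 16, 11, 17, 14, 23, 1, 11, 5, 10 (positions 1,2,3,6,8,11,13,14,15,16,17); its 10 consecutive differences strictly alternate in sign, and length 11 is optimal.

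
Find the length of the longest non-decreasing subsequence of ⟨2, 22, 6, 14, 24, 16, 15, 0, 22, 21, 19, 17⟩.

5

Scanning left to right, the best length ending at each element is: 2→1, 22→2, 6→2, 14→3, 24→4, 16→4, 15→4, 0→1, 22→5, 21→5, 19→5, 17→5.
So the longest non-decreasing subsequence has length 5, e.g. 2, 6, 14, 16, 22.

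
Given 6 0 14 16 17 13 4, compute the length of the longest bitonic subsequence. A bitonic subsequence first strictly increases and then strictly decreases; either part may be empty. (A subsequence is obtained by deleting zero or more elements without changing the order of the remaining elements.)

6

One longest bitonic subsequence is 6, 14, 16, 17, 13, 4 (positions 1,3,4,5,6,7): it rises to 17 then falls. Length 6 is optimal.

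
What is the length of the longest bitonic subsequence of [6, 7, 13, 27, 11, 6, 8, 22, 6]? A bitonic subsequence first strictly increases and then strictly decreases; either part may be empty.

Let inc[i] be the LIS ending at i and dec[i] the longest strictly decreasing subsequence starting at i. inc = [1, 2, 3, 4, 3, 1, 3, 4, 1], dec = [1, 2, 4, 4, 3, 1, 2, 2, 1].
max_i inc[i]+dec[i]−1 = 7, with one witness 6, 7, 13, 27, 11, 8, 6.

7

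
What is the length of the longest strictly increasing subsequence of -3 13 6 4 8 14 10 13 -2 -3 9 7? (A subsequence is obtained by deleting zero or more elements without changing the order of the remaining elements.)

5

One longest increasing subsequence is -3, 6, 8, 10, 13 (positions 1,3,5,7,8), of length 5; no longer one exists.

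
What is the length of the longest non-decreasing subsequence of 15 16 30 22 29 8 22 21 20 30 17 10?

Let dp[i] be the longest non-decreasing subsequence ending at position i. Then dp = [1, 2, 3, 3, 4, 1, 4, 3, 3, 5, 3, 2].
The maximum is 5; one witness is 15, 16, 22, 29, 30 at positions 1,2,4,5,10.

5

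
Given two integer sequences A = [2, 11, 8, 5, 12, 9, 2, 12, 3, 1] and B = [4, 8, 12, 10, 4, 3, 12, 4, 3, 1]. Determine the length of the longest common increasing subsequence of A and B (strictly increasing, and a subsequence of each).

A longest common strictly increasing subsequence is 8, 12 (length 2); it appears in order in both A and B, and no longer such subsequence exists.

2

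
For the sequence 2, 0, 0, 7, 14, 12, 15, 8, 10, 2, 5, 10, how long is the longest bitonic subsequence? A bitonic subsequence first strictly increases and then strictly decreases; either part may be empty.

6

One longest bitonic subsequence is 2, 7, 14, 12, 10, 5 (positions 1,4,5,6,9,11): it rises to 14 then falls. Length 6 is optimal.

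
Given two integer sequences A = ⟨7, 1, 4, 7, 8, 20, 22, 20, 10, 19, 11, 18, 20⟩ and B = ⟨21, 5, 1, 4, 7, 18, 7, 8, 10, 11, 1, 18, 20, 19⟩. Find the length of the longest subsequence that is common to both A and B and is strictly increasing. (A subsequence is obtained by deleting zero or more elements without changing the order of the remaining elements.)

8

For each value that appears in both, track the longest common increasing run ending there.
The best achievable length is 8; one witness is 1, 4, 7, 8, 10, 11, 18, 20 (A-positions 2,3,4,5,9,11,12,13, B-positions 3,4,5,8,9,10,12,13).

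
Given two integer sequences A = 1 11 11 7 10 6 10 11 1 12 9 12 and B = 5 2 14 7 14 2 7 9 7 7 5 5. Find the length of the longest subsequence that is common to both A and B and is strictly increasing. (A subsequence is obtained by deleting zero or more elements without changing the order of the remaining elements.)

For each value that appears in both, track the longest common increasing run ending there.
The best achievable length is 2; one witness is 7, 9 (A-positions 4,11, B-positions 4,8).

2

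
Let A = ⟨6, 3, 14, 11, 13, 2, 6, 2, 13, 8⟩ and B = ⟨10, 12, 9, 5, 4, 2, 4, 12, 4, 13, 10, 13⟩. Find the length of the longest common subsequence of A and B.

2

A longest common subsequence is 13, 13 (length 2); the LCS DP confirms no longer common subsequence exists.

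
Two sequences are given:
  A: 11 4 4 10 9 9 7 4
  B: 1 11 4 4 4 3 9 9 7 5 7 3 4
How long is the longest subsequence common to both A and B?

7

A longest common subsequence is 11, 4, 4, 9, 9, 7, 4 (length 7); the LCS DP confirms no longer common subsequence exists.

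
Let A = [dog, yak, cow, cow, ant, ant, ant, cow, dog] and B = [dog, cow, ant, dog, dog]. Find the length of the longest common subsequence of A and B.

A longest common subsequence is dog, cow, ant, dog (length 4); the LCS DP confirms no longer common subsequence exists.

4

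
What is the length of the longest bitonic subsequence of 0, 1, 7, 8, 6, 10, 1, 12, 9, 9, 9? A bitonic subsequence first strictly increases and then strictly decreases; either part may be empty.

7

Let inc[i] be the LIS ending at i and dec[i] the longest strictly decreasing subsequence starting at i. inc = [1, 2, 3, 4, 3, 5, 2, 6, 5, 5, 5], dec = [1, 1, 3, 3, 2, 2, 1, 2, 1, 1, 1].
max_i inc[i]+dec[i]−1 = 7, with one witness 0, 1, 7, 8, 10, 12, 9.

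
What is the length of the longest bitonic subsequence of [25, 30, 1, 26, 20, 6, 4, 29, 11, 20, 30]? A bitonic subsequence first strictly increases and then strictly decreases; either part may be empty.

6

Let inc[i] be the LIS ending at i and dec[i] the longest strictly decreasing subsequence starting at i. inc = [1, 2, 1, 2, 2, 2, 2, 3, 3, 4, 5], dec = [4, 5, 1, 4, 3, 2, 1, 2, 1, 1, 1].
max_i inc[i]+dec[i]−1 = 6, with one witness 25, 30, 26, 20, 6, 4.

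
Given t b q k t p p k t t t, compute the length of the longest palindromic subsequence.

Using dp[i][j] = 2 + dp[i+1][j−1] if the ends match, else max(dp[i+1][j], dp[i][j−1]):
dp[1][11] = 6. A witness is ttpptt at positions 1,5,6,7,10,11.

6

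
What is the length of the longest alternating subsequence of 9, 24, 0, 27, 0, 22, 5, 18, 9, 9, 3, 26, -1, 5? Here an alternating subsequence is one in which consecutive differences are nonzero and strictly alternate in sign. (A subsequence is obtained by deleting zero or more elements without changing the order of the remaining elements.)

Track the best alternating length ending on an up-step vs a down-step at each position: up/down = 1/1, 2/1, 1/3, 4/1, 1/5, 6/5, 6/7, 8/7, 8/9, 8/9, 6/9, 10/5, 1/11, 12/11.
The maximum over both is 12; one such subsequence is 9, 24, 0, 27, 0, 22, 5, 18, 9, 26, -1, 5.

12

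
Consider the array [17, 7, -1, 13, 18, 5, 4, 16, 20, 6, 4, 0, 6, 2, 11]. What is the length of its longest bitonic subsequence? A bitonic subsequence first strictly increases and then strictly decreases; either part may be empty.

Let inc[i] be the LIS ending at i and dec[i] the longest strictly decreasing subsequence starting at i. inc = [1, 1, 1, 2, 3, 2, 2, 3, 4, 3, 2, 2, 3, 3, 4], dec = [5, 4, 1, 4, 5, 3, 2, 4, 4, 3, 2, 1, 2, 1, 1].
max_i inc[i]+dec[i]−1 = 7, with one witness 7, 13, 18, 16, 6, 4, 2.

7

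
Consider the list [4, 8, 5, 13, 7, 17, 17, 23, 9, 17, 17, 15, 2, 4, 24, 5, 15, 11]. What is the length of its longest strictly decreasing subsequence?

4

One longest decreasing subsequence is 23, 17, 15, 2 (positions 8,10,12,13), of length 4; no longer one exists.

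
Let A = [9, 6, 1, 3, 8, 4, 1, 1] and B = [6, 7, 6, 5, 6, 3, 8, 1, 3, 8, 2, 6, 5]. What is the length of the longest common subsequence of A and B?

4

Backtracking the LCS table gives one alignment: 6 (A2,B5) → 1 (A3,B8) → 3 (A4,B9) → 8 (A5,B10).
So the longest common subsequence has length 4.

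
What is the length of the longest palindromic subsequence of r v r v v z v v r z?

Using dp[i][j] = 2 + dp[i+1][j−1] if the ends match, else max(dp[i+1][j], dp[i][j−1]):
dp[1][10] = 7. A witness is rvvzvvr at positions 3,4,5,6,7,8,9.

7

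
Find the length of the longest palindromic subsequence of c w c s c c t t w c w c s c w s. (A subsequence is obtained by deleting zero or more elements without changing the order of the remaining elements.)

Using dp[i][j] = 2 + dp[i+1][j−1] if the ends match, else max(dp[i+1][j], dp[i][j−1]):
dp[1][16] = 12. A witness is wcsccttccscw at positions 2,3,4,5,6,7,8,10,12,13,14,15.

12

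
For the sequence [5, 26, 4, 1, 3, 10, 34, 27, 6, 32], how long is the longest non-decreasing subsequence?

Scanning left to right, the best length ending at each element is: 5→1, 26→2, 4→1, 1→1, 3→2, 10→3, 34→4, 27→4, 6→3, 32→5.
So the longest non-decreasing subsequence has length 5, e.g. 1, 3, 10, 27, 32.

5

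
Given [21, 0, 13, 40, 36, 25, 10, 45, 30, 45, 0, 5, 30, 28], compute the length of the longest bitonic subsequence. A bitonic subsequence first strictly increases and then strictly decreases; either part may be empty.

7

One longest bitonic subsequence is 0, 13, 40, 36, 25, 10, 5 (positions 2,3,4,5,6,7,12): it rises to 40 then falls. Length 7 is optimal.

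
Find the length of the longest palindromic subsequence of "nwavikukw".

5

Using dp[i][j] = 2 + dp[i+1][j−1] if the ends match, else max(dp[i+1][j], dp[i][j−1]):
dp[1][9] = 5. A witness is wkukw at positions 2,6,7,8,9.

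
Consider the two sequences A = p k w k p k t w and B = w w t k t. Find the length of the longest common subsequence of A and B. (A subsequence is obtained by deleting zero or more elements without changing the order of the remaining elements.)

3

Backtracking the LCS table gives one alignment: w (A3,B2) → k (A6,B4) → t (A7,B5).
So the longest common subsequence has length 3.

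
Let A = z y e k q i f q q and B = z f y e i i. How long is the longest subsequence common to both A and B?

Backtracking the LCS table gives one alignment: z (A1,B1) → y (A2,B3) → e (A3,B4) → i (A6,B6).
So the longest common subsequence has length 4.

4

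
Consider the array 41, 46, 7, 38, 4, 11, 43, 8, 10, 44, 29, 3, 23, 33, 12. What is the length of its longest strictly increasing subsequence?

5

Scanning left to right, the best length ending at each element is: 41→1, 46→2, 7→1, 38→2, 4→1, 11→2, 43→3, 8→2, 10→3, 44→4, 29→4, 3→1, 23→4, 33→5, 12→4.
So the longest increasing subsequence has length 5, e.g. 7, 8, 10, 29, 33.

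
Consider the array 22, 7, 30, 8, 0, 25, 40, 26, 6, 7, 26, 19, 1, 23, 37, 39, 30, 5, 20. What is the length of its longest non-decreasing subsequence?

Let dp[i] be the longest non-decreasing subsequence ending at position i. Then dp = [1, 1, 2, 2, 1, 3, 4, 4, 2, 3, 5, 4, 2, 5, 6, 7, 6, 3, 5].
The maximum is 7; one witness is 7, 8, 25, 26, 26, 37, 39 at positions 2,4,6,8,11,15,16.

7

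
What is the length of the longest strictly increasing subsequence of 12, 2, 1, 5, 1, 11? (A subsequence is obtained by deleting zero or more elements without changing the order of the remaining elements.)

3

Let dp[i] be the longest increasing subsequence ending at position i. Then dp = [1, 1, 1, 2, 1, 3].
The maximum is 3; one witness is 2, 5, 11 at positions 2,4,6.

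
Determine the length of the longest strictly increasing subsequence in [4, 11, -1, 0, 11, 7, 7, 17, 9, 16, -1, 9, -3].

5

Let dp[i] be the longest increasing subsequence ending at position i. Then dp = [1, 2, 1, 2, 3, 3, 3, 4, 4, 5, 1, 4, 1].
The maximum is 5; one witness is -1, 0, 7, 9, 16 at positions 3,4,6,9,10.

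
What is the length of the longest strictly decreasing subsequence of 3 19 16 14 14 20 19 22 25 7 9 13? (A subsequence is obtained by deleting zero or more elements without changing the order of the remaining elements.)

Let dp[i] be the longest decreasing subsequence ending at position i. Then dp = [1, 1, 2, 3, 3, 1, 2, 1, 1, 4, 4, 4].
The maximum is 4; one witness is 19, 16, 14, 7 at positions 2,3,4,10.

4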